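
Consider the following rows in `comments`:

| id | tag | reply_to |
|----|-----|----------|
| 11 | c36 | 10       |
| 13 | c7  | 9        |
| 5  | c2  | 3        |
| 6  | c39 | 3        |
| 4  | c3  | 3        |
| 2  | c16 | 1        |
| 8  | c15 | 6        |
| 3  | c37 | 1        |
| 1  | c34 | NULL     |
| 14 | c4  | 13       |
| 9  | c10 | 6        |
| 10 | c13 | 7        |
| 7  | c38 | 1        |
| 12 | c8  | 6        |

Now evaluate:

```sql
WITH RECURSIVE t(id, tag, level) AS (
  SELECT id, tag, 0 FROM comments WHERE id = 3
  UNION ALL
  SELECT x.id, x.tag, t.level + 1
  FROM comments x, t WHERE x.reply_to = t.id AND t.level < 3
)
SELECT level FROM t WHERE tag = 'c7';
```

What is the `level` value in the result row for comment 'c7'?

Base: id=3 (c37) at level 0.
Iteration 1: rows with reply_to in {3} -> c3 (id 4, level 1), c2 (id 5, level 1), c39 (id 6, level 1).
Iteration 2: rows with reply_to in {4,5,6} -> c15 (id 8, level 2), c10 (id 9, level 2), c8 (id 12, level 2).
Iteration 3: rows with reply_to in {8,9,12} -> c7 (id 13, level 3).
Iteration 4: level < 3 fails for all current rows; recursion stops.

3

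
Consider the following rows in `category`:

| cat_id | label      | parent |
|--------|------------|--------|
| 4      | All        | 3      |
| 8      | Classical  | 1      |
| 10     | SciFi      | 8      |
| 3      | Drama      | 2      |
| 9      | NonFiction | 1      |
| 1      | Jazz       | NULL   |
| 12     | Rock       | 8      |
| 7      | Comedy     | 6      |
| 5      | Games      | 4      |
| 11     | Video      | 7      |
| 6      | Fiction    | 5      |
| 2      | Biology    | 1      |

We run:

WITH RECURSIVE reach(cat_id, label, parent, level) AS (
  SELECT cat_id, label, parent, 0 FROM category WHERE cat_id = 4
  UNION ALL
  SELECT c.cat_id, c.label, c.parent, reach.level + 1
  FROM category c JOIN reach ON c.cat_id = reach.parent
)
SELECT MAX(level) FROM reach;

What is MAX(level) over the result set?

3

Base: cat_id=4 (All), parent=3, level 0.
Iteration 1: join on cat_id=3 -> Drama (id 3, parent=2, level 1).
Iteration 2: join on cat_id=2 -> Biology (id 2, parent=1, level 2).
Iteration 3: join on cat_id=1 -> Jazz (id 1, parent=NULL, level 3).
Iteration 4: parent is NULL; no match; recursion stops.
level values: 0, 1, 2, 3; the maximum is 3.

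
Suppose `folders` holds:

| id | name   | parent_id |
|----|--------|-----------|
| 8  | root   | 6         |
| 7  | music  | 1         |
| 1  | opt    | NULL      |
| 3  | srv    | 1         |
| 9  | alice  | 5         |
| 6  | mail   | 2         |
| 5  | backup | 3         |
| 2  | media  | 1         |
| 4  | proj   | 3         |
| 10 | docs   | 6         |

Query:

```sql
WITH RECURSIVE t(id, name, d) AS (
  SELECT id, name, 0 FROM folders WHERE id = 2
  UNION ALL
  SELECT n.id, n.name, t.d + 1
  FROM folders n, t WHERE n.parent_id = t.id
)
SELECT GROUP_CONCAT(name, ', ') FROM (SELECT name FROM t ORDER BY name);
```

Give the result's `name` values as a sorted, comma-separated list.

docs, mail, media, root

Base: id=2 (media) at d 0.
Iteration 1: rows with parent_id in {2} -> mail (id 6, d 1).
Iteration 2: rows with parent_id in {6} -> root (id 8, d 2), docs (id 10, d 2).
Iteration 3: no rows with parent_id in {8,10}; recursion stops.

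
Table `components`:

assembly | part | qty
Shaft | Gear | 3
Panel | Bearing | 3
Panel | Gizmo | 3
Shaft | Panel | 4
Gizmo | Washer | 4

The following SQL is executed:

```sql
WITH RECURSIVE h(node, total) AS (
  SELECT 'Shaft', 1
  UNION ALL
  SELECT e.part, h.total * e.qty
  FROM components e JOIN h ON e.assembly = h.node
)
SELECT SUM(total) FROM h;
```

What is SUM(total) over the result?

80

Base: (Shaft, total=1).
Iteration 1: components of {Shaft} -> Gear = 1*3 = 3, Panel = 1*4 = 4.
Iteration 2: components of {Gear,Panel} -> Bearing = 4*3 = 12, Gizmo = 4*3 = 12.
Iteration 3: components of {Bearing,Gizmo} -> Washer = 12*4 = 48.
Iteration 4: no further components; recursion stops.
SUM(total) = 1 + 4 + 3 + 12 + 12 + 48 = 80.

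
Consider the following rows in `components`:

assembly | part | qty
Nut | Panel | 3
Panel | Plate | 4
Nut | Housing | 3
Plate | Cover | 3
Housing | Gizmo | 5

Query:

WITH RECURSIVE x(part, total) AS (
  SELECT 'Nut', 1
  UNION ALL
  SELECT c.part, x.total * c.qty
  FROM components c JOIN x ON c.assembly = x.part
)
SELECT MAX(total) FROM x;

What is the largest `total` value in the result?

36

Base: (Nut, total=1).
Iteration 1: components of {Nut} -> Housing = 1*3 = 3, Panel = 1*3 = 3.
Iteration 2: components of {Housing,Panel} -> Gizmo = 3*5 = 15, Plate = 3*4 = 12.
Iteration 3: components of {Gizmo,Plate} -> Cover = 12*3 = 36.
Iteration 4: no further components; recursion stops.
total values: 1, 3, 3, 12, 15, 36; the maximum is 36.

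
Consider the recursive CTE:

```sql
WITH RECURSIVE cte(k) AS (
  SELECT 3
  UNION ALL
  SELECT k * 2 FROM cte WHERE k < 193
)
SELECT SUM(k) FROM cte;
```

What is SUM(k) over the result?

765

Base: k=3.
Iteration 1: 3 < 193 holds -> k = 3 * 2 = 6.
Iteration 2: 6 < 193 holds -> k = 6 * 2 = 12.
Iteration 3: 12 < 193 holds -> k = 12 * 2 = 24.
Iteration 4: 24 < 193 holds -> k = 24 * 2 = 48.
Iteration 5: 48 < 193 holds -> k = 48 * 2 = 96.
Iteration 6: 96 < 193 holds -> k = 96 * 2 = 192.
Iteration 7: 192 < 193 holds -> k = 192 * 2 = 384.
Iteration 8: 384 < 193 fails; recursion stops.
SUM(k) = 3 + 6 + 12 + 24 + 48 + 96 + 192 + 384 = 765.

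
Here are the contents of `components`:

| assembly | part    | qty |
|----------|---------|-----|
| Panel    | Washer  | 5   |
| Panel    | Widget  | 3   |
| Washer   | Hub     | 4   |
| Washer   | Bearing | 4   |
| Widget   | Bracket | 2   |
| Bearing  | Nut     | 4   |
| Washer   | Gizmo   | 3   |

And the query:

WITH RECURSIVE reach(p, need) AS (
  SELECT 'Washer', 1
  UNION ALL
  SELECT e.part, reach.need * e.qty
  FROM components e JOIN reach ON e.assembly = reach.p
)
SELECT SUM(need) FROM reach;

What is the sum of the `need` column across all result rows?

Base: (Washer, need=1).
Iteration 1: components of {Washer} -> Bearing = 1*4 = 4, Gizmo = 1*3 = 3, Hub = 1*4 = 4.
Iteration 2: components of {Bearing,Gizmo,Hub} -> Nut = 4*4 = 16.
Iteration 3: no further components; recursion stops.
SUM(need) = 1 + 4 + 4 + 3 + 16 = 28.

28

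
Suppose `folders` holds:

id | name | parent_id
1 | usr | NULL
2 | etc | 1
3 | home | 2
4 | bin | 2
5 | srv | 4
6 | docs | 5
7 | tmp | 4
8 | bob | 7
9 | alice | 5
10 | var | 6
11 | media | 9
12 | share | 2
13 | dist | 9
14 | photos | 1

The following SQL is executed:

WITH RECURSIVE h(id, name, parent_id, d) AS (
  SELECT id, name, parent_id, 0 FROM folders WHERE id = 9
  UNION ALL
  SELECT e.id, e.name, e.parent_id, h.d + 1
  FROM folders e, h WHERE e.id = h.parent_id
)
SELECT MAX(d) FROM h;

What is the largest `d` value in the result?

Base: id=9 (alice), parent_id=5, d 0.
Iteration 1: join on id=5 -> srv (id 5, parent_id=4, d 1).
Iteration 2: join on id=4 -> bin (id 4, parent_id=2, d 2).
Iteration 3: join on id=2 -> etc (id 2, parent_id=1, d 3).
Iteration 4: join on id=1 -> usr (id 1, parent_id=NULL, d 4).
Iteration 5: parent_id is NULL; no match; recursion stops.
d values: 0, 1, 2, 3, 4; the maximum is 4.

4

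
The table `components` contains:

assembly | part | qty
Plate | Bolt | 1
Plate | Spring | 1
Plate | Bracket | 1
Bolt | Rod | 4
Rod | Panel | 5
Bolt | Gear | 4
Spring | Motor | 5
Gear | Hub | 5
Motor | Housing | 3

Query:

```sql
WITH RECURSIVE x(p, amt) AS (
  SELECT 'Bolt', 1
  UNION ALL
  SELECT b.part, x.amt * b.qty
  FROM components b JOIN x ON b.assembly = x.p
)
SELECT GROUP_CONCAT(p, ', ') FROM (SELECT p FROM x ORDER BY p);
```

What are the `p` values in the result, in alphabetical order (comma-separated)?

Bolt, Gear, Hub, Panel, Rod

Base: (Bolt, amt=1).
Iteration 1: components of {Bolt} -> Gear = 1*4 = 4, Rod = 1*4 = 4.
Iteration 2: components of {Gear,Rod} -> Hub = 4*5 = 20, Panel = 4*5 = 20.
Iteration 3: no further components; recursion stops.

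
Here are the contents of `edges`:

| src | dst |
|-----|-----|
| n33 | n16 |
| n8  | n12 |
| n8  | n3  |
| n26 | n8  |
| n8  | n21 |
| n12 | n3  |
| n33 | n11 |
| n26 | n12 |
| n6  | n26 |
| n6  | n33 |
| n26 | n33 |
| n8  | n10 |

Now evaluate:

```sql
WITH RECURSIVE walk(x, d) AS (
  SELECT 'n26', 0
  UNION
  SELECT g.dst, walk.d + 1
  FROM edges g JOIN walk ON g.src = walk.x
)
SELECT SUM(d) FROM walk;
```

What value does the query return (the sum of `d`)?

Base: (n26, d=0).
Iteration 1: edges from {n26} -> (n12, d=1), (n33, d=1), (n8, d=1).
Iteration 2: edges from {n12,n33,n8} -> (n10, d=2), (n11, d=2), (n12, d=2), (n16, d=2), (n21, d=2), (n3, d=2). [UNION drops 1 duplicate row(s)]
Iteration 3: edges from {n10,n11,n12,n16,n21,n3} -> (n3, d=3).
Iteration 4: no outgoing edges from {n3}; recursion stops.
SUM(d) = 0 + 1 + 1 + 1 + 2 + 2 + 2 + 2 + 2 + 2 + 3 = 18.

18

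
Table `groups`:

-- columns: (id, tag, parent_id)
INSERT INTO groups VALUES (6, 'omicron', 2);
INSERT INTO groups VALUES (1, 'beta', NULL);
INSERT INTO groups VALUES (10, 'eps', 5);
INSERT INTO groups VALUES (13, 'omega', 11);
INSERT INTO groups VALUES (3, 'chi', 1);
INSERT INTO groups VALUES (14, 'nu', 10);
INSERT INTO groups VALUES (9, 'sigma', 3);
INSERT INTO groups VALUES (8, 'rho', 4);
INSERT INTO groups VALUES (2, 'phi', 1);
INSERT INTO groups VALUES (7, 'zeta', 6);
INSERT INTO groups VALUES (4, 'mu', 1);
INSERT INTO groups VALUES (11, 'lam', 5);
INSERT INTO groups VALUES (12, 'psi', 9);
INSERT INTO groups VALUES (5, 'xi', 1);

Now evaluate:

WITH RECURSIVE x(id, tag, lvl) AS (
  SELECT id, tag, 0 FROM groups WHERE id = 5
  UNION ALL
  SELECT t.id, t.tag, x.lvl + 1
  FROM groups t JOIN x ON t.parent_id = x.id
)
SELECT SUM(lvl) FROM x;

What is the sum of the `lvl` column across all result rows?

Base: id=5 (xi) at lvl 0.
Iteration 1: rows with parent_id in {5} -> eps (id 10, lvl 1), lam (id 11, lvl 1).
Iteration 2: rows with parent_id in {10,11} -> omega (id 13, lvl 2), nu (id 14, lvl 2).
Iteration 3: no rows with parent_id in {13,14}; recursion stops.
SUM(lvl) = 0 + 1 + 1 + 2 + 2 = 6.

6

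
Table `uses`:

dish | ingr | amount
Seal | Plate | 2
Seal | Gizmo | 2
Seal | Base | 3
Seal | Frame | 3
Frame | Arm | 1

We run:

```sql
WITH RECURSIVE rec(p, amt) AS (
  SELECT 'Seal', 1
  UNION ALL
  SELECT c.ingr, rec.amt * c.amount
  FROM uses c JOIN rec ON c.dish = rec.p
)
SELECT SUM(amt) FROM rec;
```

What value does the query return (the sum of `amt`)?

14

Base: (Seal, amt=1).
Iteration 1: components of {Seal} -> Base = 1*3 = 3, Frame = 1*3 = 3, Gizmo = 1*2 = 2, Plate = 1*2 = 2.
Iteration 2: components of {Base,Frame,Gizmo,Plate} -> Arm = 3*1 = 3.
Iteration 3: no further components; recursion stops.
SUM(amt) = 1 + 2 + 2 + 3 + 3 + 3 = 14.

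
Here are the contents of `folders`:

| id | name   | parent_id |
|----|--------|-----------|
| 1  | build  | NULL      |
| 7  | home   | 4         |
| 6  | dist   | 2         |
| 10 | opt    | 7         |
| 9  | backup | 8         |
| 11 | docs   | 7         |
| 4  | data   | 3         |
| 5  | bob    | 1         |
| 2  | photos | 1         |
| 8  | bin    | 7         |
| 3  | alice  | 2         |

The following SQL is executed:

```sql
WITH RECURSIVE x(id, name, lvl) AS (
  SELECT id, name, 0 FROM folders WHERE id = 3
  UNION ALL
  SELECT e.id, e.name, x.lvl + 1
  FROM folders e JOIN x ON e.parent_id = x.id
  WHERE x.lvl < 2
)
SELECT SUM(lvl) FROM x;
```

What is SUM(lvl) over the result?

Base: id=3 (alice) at lvl 0.
Iteration 1: rows with parent_id in {3} -> data (id 4, lvl 1).
Iteration 2: rows with parent_id in {4} -> home (id 7, lvl 2).
Iteration 3: lvl < 2 fails for all current rows; recursion stops.
SUM(lvl) = 0 + 1 + 2 = 3.

3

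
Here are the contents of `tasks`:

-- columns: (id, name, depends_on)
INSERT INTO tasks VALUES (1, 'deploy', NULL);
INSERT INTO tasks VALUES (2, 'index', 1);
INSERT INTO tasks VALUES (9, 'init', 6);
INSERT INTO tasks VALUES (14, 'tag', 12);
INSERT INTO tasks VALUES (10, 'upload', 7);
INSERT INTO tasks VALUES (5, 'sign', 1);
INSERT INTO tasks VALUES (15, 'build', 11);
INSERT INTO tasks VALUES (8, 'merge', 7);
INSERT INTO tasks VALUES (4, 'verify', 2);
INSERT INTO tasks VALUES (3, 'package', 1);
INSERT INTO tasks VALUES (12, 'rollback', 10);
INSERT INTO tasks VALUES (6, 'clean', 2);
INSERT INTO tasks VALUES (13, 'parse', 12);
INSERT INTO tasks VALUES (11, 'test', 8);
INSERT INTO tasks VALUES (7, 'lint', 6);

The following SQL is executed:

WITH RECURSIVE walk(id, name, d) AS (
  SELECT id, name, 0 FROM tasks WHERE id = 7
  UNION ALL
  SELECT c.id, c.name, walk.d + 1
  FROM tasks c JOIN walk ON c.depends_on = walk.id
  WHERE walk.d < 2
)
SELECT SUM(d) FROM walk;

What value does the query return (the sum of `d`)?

Base: id=7 (lint) at d 0.
Iteration 1: rows with depends_on in {7} -> merge (id 8, d 1), upload (id 10, d 1).
Iteration 2: rows with depends_on in {8,10} -> test (id 11, d 2), rollback (id 12, d 2).
Iteration 3: d < 2 fails for all current rows; recursion stops.
SUM(d) = 0 + 1 + 1 + 2 + 2 = 6.

6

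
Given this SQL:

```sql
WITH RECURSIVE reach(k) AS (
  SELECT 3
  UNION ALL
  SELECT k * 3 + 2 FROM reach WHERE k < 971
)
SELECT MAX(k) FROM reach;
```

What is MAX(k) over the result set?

Base: k=3.
Iteration 1: 3 < 971 holds -> k = 3 * 3 + 2 = 11.
Iteration 2: 11 < 971 holds -> k = 11 * 3 + 2 = 35.
Iteration 3: 35 < 971 holds -> k = 35 * 3 + 2 = 107.
Iteration 4: 107 < 971 holds -> k = 107 * 3 + 2 = 323.
Iteration 5: 323 < 971 holds -> k = 323 * 3 + 2 = 971.
Iteration 6: 971 < 971 fails; recursion stops.
k values: 3, 11, 35, 107, 323, 971; the maximum is 971.

971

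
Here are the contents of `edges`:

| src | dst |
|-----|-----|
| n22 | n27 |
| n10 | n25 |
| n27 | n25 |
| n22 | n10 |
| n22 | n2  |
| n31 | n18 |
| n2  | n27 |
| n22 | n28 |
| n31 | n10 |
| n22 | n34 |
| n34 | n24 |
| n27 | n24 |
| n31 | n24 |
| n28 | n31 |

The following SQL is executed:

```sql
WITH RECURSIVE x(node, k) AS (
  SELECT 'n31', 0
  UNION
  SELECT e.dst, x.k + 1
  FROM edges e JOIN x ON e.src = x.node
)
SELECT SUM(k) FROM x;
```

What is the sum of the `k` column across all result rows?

Base: (n31, k=0).
Iteration 1: edges from {n31} -> (n10, k=1), (n18, k=1), (n24, k=1).
Iteration 2: edges from {n10,n18,n24} -> (n25, k=2).
Iteration 3: no outgoing edges from {n25}; recursion stops.
SUM(k) = 0 + 1 + 1 + 1 + 2 = 5.

5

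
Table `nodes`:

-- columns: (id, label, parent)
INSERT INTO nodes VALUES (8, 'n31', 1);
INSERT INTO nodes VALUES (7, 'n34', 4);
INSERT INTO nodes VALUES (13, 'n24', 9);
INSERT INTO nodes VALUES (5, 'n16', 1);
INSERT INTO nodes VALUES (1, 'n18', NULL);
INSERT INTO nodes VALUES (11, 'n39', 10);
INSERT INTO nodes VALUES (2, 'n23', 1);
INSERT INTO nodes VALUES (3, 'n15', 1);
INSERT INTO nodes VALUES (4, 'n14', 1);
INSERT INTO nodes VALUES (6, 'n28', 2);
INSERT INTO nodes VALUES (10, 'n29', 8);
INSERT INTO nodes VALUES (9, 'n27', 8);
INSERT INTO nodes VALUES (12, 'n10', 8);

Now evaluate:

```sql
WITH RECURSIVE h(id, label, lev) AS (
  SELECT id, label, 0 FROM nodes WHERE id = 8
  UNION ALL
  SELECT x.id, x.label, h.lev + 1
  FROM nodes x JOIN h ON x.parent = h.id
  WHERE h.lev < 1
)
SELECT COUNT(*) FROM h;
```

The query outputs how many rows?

4

Base: id=8 (n31) at lev 0.
Iteration 1: rows with parent in {8} -> n27 (id 9, lev 1), n29 (id 10, lev 1), n10 (id 12, lev 1).
Iteration 2: lev < 1 fails for all current rows; recursion stops.
Total rows emitted: 4.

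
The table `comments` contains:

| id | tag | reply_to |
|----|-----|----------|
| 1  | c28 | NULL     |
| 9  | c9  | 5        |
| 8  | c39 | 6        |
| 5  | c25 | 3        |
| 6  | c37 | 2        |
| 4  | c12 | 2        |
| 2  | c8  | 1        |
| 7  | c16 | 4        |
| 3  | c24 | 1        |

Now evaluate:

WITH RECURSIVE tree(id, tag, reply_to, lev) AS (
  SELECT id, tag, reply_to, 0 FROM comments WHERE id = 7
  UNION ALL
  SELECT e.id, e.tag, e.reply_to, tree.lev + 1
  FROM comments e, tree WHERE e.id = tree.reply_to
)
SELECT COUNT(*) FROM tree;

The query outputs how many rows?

4

Base: id=7 (c16), reply_to=4, lev 0.
Iteration 1: join on id=4 -> c12 (id 4, reply_to=2, lev 1).
Iteration 2: join on id=2 -> c8 (id 2, reply_to=1, lev 2).
Iteration 3: join on id=1 -> c28 (id 1, reply_to=NULL, lev 3).
Iteration 4: reply_to is NULL; no match; recursion stops.
Total rows emitted: 4.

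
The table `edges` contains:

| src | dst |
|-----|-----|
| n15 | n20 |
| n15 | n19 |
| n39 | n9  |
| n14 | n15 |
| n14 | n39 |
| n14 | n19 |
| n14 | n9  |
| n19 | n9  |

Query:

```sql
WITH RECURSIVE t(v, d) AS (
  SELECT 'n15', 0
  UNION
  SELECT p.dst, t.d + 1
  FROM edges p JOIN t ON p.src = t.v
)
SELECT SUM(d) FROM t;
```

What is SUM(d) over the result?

4

Base: (n15, d=0).
Iteration 1: edges from {n15} -> (n19, d=1), (n20, d=1).
Iteration 2: edges from {n19,n20} -> (n9, d=2).
Iteration 3: no outgoing edges from {n9}; recursion stops.
SUM(d) = 0 + 1 + 1 + 2 = 4.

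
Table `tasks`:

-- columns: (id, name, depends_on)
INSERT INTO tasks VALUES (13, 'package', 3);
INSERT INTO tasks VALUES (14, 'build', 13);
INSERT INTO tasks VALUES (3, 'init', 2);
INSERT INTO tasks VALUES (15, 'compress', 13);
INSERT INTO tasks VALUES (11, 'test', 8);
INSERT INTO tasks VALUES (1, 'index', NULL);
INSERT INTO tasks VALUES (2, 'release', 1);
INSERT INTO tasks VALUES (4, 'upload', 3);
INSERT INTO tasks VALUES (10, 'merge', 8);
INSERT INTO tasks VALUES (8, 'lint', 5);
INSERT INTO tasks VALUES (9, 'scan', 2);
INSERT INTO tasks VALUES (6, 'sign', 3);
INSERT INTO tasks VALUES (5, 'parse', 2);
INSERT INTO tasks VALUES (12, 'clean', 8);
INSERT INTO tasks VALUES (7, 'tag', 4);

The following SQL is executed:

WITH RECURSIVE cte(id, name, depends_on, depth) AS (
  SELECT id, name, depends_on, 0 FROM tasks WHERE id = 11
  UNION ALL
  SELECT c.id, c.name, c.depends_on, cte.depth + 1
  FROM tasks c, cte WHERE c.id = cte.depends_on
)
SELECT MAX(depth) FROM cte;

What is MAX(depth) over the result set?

4

Base: id=11 (test), depends_on=8, depth 0.
Iteration 1: join on id=8 -> lint (id 8, depends_on=5, depth 1).
Iteration 2: join on id=5 -> parse (id 5, depends_on=2, depth 2).
Iteration 3: join on id=2 -> release (id 2, depends_on=1, depth 3).
Iteration 4: join on id=1 -> index (id 1, depends_on=NULL, depth 4).
Iteration 5: depends_on is NULL; no match; recursion stops.
depth values: 0, 1, 2, 3, 4; the maximum is 4.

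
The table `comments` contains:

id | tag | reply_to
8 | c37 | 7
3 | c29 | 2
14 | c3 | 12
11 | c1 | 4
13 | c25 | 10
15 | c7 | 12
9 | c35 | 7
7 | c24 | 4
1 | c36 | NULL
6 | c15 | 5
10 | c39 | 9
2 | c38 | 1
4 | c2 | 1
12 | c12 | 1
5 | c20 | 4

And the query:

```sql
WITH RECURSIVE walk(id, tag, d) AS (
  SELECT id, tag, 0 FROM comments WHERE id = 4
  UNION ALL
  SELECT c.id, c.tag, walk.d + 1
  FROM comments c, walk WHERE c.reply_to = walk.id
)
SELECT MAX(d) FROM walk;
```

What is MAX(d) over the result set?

Base: id=4 (c2) at d 0.
Iteration 1: rows with reply_to in {4} -> c20 (id 5, d 1), c24 (id 7, d 1), c1 (id 11, d 1).
Iteration 2: rows with reply_to in {5,7,11} -> c15 (id 6, d 2), c37 (id 8, d 2), c35 (id 9, d 2).
Iteration 3: rows with reply_to in {6,8,9} -> c39 (id 10, d 3).
Iteration 4: rows with reply_to in {10} -> c25 (id 13, d 4).
Iteration 5: no rows with reply_to in {13}; recursion stops.
d values: 0, 1, 1, 1, 2, 2, 2, 3, 4; the maximum is 4.

4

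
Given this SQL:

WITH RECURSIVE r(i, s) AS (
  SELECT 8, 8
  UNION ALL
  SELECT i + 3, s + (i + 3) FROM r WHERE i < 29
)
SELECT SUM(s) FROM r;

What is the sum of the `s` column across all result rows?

Base: i=8, s=8.
Iteration 1: 8 < 29 holds -> i = 8 + 3 = 11, s = 8 + 11 = 19.
Iteration 2: 11 < 29 holds -> i = 11 + 3 = 14, s = 19 + 14 = 33.
Iteration 3: 14 < 29 holds -> i = 14 + 3 = 17, s = 33 + 17 = 50.
Iteration 4: 17 < 29 holds -> i = 17 + 3 = 20, s = 50 + 20 = 70.
Iteration 5: 20 < 29 holds -> i = 20 + 3 = 23, s = 70 + 23 = 93.
Iteration 6: 23 < 29 holds -> i = 23 + 3 = 26, s = 93 + 26 = 119.
Iteration 7: 26 < 29 holds -> i = 26 + 3 = 29, s = 119 + 29 = 148.
Iteration 8: 29 < 29 fails; recursion stops.
SUM(s) = 8 + 19 + 33 + 50 + 70 + 93 + 119 + 148 = 540.

540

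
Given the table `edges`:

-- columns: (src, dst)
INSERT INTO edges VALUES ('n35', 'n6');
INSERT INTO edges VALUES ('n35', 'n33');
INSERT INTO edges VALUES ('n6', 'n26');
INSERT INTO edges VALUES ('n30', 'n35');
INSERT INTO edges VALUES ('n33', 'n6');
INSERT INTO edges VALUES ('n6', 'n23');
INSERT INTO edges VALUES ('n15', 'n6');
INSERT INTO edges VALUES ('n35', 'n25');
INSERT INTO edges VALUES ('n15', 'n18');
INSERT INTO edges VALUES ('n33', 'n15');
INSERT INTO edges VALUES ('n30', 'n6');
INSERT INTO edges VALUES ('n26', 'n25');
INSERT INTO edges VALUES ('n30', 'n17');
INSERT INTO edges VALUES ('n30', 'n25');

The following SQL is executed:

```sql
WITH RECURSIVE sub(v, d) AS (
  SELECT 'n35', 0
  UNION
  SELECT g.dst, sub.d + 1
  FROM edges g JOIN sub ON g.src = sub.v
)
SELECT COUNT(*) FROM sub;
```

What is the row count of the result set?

17

Base: (n35, d=0).
Iteration 1: edges from {n35} -> (n25, d=1), (n33, d=1), (n6, d=1).
Iteration 2: edges from {n25,n33,n6} -> (n15, d=2), (n23, d=2), (n26, d=2), (n6, d=2).
Iteration 3: edges from {n15,n23,n26,n6} -> (n18, d=3), (n23, d=3), (n25, d=3), (n26, d=3), (n6, d=3).
Iteration 4: edges from {n18,n23,n25,n26,n6} -> (n23, d=4), (n25, d=4), (n26, d=4).
Iteration 5: edges from {n23,n25,n26} -> (n25, d=5).
Iteration 6: no outgoing edges from {n25}; recursion stops.
Total rows emitted: 17.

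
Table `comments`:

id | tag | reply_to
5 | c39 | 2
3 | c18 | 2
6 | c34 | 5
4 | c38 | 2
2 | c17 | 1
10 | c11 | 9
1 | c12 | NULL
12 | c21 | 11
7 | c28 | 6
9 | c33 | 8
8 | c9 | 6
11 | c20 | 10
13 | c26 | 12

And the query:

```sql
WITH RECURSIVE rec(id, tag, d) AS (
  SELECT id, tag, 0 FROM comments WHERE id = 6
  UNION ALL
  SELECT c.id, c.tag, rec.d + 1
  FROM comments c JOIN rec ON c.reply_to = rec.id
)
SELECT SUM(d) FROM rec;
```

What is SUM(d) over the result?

22

Base: id=6 (c34) at d 0.
Iteration 1: rows with reply_to in {6} -> c28 (id 7, d 1), c9 (id 8, d 1).
Iteration 2: rows with reply_to in {7,8} -> c33 (id 9, d 2).
Iteration 3: rows with reply_to in {9} -> c11 (id 10, d 3).
Iteration 4: rows with reply_to in {10} -> c20 (id 11, d 4).
Iteration 5: rows with reply_to in {11} -> c21 (id 12, d 5).
Iteration 6: rows with reply_to in {12} -> c26 (id 13, d 6).
Iteration 7: no rows with reply_to in {13}; recursion stops.
SUM(d) = 0 + 1 + 1 + 2 + 3 + 4 + 5 + 6 = 22.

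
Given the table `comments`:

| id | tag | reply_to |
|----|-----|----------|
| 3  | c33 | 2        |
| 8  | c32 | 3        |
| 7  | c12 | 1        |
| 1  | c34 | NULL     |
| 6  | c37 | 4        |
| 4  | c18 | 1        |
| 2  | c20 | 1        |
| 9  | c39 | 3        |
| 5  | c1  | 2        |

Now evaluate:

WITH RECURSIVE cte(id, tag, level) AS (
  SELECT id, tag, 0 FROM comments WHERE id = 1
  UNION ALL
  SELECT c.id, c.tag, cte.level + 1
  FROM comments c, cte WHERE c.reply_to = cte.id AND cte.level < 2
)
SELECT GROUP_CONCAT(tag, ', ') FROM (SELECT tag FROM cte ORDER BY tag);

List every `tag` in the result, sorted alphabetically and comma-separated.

c1, c12, c18, c20, c33, c34, c37

Base: id=1 (c34) at level 0.
Iteration 1: rows with reply_to in {1} -> c20 (id 2, level 1), c18 (id 4, level 1), c12 (id 7, level 1).
Iteration 2: rows with reply_to in {2,4,7} -> c33 (id 3, level 2), c1 (id 5, level 2), c37 (id 6, level 2).
Iteration 3: level < 2 fails for all current rows; recursion stops.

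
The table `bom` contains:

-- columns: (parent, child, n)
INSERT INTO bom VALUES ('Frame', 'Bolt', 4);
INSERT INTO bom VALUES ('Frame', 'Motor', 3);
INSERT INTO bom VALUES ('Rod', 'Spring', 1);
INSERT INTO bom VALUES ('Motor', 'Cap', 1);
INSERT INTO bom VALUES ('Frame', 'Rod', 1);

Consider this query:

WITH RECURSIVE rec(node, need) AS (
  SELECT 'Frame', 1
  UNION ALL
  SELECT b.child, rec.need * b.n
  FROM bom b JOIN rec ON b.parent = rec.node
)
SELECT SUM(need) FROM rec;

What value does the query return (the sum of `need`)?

Base: (Frame, need=1).
Iteration 1: components of {Frame} -> Bolt = 1*4 = 4, Motor = 1*3 = 3, Rod = 1*1 = 1.
Iteration 2: components of {Bolt,Motor,Rod} -> Cap = 3*1 = 3, Spring = 1*1 = 1.
Iteration 3: no further components; recursion stops.
SUM(need) = 1 + 1 + 4 + 3 + 1 + 3 = 13.

13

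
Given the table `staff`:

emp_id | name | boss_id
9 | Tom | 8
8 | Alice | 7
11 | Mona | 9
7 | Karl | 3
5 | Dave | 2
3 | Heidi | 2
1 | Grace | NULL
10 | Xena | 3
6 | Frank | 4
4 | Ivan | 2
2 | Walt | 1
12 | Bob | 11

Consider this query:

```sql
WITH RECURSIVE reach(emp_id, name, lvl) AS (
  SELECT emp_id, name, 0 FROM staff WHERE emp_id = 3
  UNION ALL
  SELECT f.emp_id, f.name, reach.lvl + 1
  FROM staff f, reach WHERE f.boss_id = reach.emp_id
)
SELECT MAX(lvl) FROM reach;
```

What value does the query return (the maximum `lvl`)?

5

Base: emp_id=3 (Heidi) at lvl 0.
Iteration 1: rows with boss_id in {3} -> Karl (id 7, lvl 1), Xena (id 10, lvl 1).
Iteration 2: rows with boss_id in {7,10} -> Alice (id 8, lvl 2).
Iteration 3: rows with boss_id in {8} -> Tom (id 9, lvl 3).
Iteration 4: rows with boss_id in {9} -> Mona (id 11, lvl 4).
Iteration 5: rows with boss_id in {11} -> Bob (id 12, lvl 5).
Iteration 6: no rows with boss_id in {12}; recursion stops.
lvl values: 0, 1, 1, 2, 3, 4, 5; the maximum is 5.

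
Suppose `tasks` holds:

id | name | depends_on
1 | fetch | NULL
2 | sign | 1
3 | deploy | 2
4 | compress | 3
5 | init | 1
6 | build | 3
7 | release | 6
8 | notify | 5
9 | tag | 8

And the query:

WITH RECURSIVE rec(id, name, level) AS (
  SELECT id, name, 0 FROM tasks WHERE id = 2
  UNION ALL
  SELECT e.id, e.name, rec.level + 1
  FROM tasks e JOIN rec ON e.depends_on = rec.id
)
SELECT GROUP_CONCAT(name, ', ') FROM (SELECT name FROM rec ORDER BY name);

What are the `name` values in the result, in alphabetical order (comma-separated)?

Base: id=2 (sign) at level 0.
Iteration 1: rows with depends_on in {2} -> deploy (id 3, level 1).
Iteration 2: rows with depends_on in {3} -> compress (id 4, level 2), build (id 6, level 2).
Iteration 3: rows with depends_on in {4,6} -> release (id 7, level 3).
Iteration 4: no rows with depends_on in {7}; recursion stops.

build, compress, deploy, release, sign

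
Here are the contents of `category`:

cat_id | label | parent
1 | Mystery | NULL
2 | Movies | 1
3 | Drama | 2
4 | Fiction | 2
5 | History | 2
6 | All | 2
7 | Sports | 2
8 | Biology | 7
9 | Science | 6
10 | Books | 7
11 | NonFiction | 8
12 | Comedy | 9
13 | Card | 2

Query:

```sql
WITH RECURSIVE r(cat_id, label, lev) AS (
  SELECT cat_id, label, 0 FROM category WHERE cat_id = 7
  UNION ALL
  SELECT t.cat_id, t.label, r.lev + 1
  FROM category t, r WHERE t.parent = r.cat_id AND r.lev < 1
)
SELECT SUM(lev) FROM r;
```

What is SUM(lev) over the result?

Base: cat_id=7 (Sports) at lev 0.
Iteration 1: rows with parent in {7} -> Biology (id 8, lev 1), Books (id 10, lev 1).
Iteration 2: lev < 1 fails for all current rows; recursion stops.
SUM(lev) = 0 + 1 + 1 = 2.

2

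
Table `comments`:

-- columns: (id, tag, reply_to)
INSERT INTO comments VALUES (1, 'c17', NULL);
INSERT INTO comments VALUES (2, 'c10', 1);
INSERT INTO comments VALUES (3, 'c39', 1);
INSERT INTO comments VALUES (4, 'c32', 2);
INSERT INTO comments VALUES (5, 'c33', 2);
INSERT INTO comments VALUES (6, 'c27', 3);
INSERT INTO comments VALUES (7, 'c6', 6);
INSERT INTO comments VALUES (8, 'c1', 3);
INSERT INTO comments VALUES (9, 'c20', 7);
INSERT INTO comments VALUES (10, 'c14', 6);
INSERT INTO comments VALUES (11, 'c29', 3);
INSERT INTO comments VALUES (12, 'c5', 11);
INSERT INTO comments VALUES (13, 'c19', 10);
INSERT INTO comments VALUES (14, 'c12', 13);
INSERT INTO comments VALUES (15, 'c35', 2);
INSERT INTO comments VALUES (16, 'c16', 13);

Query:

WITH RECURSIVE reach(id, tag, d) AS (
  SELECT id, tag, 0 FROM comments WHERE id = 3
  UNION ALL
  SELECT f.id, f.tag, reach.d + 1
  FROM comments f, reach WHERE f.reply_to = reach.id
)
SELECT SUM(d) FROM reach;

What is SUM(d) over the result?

Base: id=3 (c39) at d 0.
Iteration 1: rows with reply_to in {3} -> c27 (id 6, d 1), c1 (id 8, d 1), c29 (id 11, d 1).
Iteration 2: rows with reply_to in {6,8,11} -> c6 (id 7, d 2), c14 (id 10, d 2), c5 (id 12, d 2).
Iteration 3: rows with reply_to in {7,10,12} -> c20 (id 9, d 3), c19 (id 13, d 3).
Iteration 4: rows with reply_to in {9,13} -> c12 (id 14, d 4), c16 (id 16, d 4).
Iteration 5: no rows with reply_to in {14,16}; recursion stops.
SUM(d) = 0 + 1 + 1 + 1 + 2 + 2 + 2 + 3 + 3 + 4 + 4 = 23.

23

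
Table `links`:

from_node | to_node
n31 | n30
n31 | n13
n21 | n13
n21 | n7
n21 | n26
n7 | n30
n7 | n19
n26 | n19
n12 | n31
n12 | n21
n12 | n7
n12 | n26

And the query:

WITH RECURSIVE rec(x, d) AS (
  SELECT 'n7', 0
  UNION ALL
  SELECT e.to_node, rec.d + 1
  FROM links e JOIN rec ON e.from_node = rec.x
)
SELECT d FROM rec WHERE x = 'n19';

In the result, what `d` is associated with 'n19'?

1

Base: (n7, d=0).
Iteration 1: edges from {n7} -> (n19, d=1), (n30, d=1).
Iteration 2: no outgoing edges from {n19,n30}; recursion stops.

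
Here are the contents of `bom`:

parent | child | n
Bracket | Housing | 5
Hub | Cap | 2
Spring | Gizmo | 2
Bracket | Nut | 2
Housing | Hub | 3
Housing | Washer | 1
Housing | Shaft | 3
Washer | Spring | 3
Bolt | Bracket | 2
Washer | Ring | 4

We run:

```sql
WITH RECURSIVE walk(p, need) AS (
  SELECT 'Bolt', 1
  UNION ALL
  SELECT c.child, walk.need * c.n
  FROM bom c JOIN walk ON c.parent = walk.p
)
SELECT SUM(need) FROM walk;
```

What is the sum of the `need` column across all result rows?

277

Base: (Bolt, need=1).
Iteration 1: components of {Bolt} -> Bracket = 1*2 = 2.
Iteration 2: components of {Bracket} -> Housing = 2*5 = 10, Nut = 2*2 = 4.
Iteration 3: components of {Housing,Nut} -> Hub = 10*3 = 30, Shaft = 10*3 = 30, Washer = 10*1 = 10.
Iteration 4: components of {Hub,Shaft,Washer} -> Cap = 30*2 = 60, Ring = 10*4 = 40, Spring = 10*3 = 30.
Iteration 5: components of {Cap,Ring,Spring} -> Gizmo = 30*2 = 60.
Iteration 6: no further components; recursion stops.
SUM(need) = 1 + 2 + 10 + 4 + 10 + 30 + 30 + 40 + 30 + 60 + 60 = 277.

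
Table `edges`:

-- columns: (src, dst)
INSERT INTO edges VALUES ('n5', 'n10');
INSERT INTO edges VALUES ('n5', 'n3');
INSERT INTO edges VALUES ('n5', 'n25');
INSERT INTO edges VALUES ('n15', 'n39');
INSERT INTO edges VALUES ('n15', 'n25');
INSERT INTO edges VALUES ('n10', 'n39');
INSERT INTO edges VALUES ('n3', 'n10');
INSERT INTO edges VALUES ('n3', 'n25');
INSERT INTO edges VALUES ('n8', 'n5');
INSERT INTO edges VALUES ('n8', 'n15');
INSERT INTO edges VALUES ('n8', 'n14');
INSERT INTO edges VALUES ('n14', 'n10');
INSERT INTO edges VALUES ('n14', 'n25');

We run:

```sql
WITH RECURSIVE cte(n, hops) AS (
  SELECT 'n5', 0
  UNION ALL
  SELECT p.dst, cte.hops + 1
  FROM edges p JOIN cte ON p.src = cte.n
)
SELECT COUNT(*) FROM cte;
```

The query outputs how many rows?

8

Base: (n5, hops=0).
Iteration 1: edges from {n5} -> (n10, hops=1), (n25, hops=1), (n3, hops=1).
Iteration 2: edges from {n10,n25,n3} -> (n10, hops=2), (n25, hops=2), (n39, hops=2).
Iteration 3: edges from {n10,n25,n39} -> (n39, hops=3).
Iteration 4: no outgoing edges from {n39}; recursion stops.
Total rows emitted: 8.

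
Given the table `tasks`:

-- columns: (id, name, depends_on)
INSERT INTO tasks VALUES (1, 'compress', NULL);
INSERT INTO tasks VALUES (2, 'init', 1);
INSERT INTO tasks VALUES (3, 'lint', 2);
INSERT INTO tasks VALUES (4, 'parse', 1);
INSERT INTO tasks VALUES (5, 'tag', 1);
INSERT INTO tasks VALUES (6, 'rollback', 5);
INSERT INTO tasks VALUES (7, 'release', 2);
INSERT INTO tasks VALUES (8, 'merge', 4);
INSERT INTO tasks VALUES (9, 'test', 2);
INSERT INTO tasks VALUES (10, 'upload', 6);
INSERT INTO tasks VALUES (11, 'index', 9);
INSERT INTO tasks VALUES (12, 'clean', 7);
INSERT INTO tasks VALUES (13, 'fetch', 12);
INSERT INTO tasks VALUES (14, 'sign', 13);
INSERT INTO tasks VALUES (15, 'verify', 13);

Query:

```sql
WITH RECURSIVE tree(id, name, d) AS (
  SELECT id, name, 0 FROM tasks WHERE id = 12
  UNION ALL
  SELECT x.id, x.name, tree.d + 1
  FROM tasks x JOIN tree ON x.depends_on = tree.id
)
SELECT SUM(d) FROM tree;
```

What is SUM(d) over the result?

Base: id=12 (clean) at d 0.
Iteration 1: rows with depends_on in {12} -> fetch (id 13, d 1).
Iteration 2: rows with depends_on in {13} -> sign (id 14, d 2), verify (id 15, d 2).
Iteration 3: no rows with depends_on in {14,15}; recursion stops.
SUM(d) = 0 + 1 + 2 + 2 = 5.

5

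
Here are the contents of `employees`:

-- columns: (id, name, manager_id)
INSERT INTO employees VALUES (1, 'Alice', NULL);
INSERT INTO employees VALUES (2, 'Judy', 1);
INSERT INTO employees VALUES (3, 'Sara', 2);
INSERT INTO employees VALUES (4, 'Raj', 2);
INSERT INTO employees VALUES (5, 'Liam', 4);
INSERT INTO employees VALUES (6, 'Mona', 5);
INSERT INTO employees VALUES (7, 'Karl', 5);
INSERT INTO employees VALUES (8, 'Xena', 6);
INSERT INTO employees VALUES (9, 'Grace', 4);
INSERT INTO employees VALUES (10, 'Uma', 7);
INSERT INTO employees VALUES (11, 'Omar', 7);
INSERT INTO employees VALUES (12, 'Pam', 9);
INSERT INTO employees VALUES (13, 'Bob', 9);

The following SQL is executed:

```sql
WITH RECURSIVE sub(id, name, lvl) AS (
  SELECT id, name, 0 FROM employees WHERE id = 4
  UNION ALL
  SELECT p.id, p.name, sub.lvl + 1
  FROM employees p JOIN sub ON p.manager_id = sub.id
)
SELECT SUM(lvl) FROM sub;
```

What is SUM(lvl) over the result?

Base: id=4 (Raj) at lvl 0.
Iteration 1: rows with manager_id in {4} -> Liam (id 5, lvl 1), Grace (id 9, lvl 1).
Iteration 2: rows with manager_id in {5,9} -> Mona (id 6, lvl 2), Karl (id 7, lvl 2), Pam (id 12, lvl 2), Bob (id 13, lvl 2).
Iteration 3: rows with manager_id in {6,7,12,13} -> Xena (id 8, lvl 3), Uma (id 10, lvl 3), Omar (id 11, lvl 3).
Iteration 4: no rows with manager_id in {8,10,11}; recursion stops.
SUM(lvl) = 0 + 1 + 1 + 2 + 2 + 2 + 2 + 3 + 3 + 3 = 19.

19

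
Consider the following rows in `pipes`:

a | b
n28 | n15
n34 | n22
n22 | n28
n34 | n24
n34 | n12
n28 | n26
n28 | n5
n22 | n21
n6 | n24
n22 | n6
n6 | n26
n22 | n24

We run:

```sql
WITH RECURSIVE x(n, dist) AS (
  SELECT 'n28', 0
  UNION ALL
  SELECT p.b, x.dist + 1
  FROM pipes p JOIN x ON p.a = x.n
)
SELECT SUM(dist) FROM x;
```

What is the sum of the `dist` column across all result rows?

Base: (n28, dist=0).
Iteration 1: edges from {n28} -> (n15, dist=1), (n26, dist=1), (n5, dist=1).
Iteration 2: no outgoing edges from {n15,n26,n5}; recursion stops.
SUM(dist) = 0 + 1 + 1 + 1 = 3.

3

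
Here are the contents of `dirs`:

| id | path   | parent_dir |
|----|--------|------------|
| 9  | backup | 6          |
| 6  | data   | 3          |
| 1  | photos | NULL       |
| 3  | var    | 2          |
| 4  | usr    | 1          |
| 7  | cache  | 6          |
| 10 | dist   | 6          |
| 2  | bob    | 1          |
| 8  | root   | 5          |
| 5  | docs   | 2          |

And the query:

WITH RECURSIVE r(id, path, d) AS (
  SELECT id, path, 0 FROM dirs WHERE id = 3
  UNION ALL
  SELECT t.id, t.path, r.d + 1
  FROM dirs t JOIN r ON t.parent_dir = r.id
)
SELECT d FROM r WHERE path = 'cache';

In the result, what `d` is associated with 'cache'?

Base: id=3 (var) at d 0.
Iteration 1: rows with parent_dir in {3} -> data (id 6, d 1).
Iteration 2: rows with parent_dir in {6} -> cache (id 7, d 2), backup (id 9, d 2), dist (id 10, d 2).
Iteration 3: no rows with parent_dir in {7,9,10}; recursion stops.

2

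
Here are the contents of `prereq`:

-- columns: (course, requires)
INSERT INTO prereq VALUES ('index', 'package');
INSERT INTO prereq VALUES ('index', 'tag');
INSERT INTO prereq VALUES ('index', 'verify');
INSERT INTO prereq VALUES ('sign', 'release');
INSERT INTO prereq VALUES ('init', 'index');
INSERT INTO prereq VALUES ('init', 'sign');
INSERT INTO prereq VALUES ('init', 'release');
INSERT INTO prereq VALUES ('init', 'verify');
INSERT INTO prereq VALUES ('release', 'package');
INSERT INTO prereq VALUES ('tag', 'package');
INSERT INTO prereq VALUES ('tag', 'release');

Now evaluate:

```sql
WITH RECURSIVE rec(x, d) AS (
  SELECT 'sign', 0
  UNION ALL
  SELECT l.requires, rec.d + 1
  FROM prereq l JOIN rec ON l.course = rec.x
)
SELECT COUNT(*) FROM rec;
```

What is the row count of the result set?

3

Base: (sign, d=0).
Iteration 1: edges from {sign} -> (release, d=1).
Iteration 2: edges from {release} -> (package, d=2).
Iteration 3: no outgoing edges from {package}; recursion stops.
Total rows emitted: 3.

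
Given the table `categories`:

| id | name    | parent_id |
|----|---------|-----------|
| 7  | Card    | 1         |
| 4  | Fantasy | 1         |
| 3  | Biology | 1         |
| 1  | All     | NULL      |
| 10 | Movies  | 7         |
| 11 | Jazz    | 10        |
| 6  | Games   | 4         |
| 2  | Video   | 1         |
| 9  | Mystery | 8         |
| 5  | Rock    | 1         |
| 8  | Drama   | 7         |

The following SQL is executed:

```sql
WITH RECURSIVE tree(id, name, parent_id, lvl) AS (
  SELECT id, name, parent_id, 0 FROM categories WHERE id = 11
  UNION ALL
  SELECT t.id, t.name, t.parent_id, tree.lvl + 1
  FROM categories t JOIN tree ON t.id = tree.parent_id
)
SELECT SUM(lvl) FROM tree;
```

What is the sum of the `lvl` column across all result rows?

6

Base: id=11 (Jazz), parent_id=10, lvl 0.
Iteration 1: join on id=10 -> Movies (id 10, parent_id=7, lvl 1).
Iteration 2: join on id=7 -> Card (id 7, parent_id=1, lvl 2).
Iteration 3: join on id=1 -> All (id 1, parent_id=NULL, lvl 3).
Iteration 4: parent_id is NULL; no match; recursion stops.
SUM(lvl) = 0 + 1 + 2 + 3 = 6.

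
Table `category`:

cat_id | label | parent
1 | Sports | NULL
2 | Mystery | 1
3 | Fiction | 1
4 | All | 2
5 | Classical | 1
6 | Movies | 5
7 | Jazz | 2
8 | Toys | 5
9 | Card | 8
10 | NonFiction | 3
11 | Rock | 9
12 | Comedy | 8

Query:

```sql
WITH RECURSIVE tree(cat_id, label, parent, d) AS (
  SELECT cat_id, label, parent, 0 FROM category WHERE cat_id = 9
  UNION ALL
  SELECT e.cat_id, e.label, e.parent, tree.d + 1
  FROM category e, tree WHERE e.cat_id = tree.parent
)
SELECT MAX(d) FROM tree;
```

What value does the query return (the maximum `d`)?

3

Base: cat_id=9 (Card), parent=8, d 0.
Iteration 1: join on cat_id=8 -> Toys (id 8, parent=5, d 1).
Iteration 2: join on cat_id=5 -> Classical (id 5, parent=1, d 2).
Iteration 3: join on cat_id=1 -> Sports (id 1, parent=NULL, d 3).
Iteration 4: parent is NULL; no match; recursion stops.
d values: 0, 1, 2, 3; the maximum is 3.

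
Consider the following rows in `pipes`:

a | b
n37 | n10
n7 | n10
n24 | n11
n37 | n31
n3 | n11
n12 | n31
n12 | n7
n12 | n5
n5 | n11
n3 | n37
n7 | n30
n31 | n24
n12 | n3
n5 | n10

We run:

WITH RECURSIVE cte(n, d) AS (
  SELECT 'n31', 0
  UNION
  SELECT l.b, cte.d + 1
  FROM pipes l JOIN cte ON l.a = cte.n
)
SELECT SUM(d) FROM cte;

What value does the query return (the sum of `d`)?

3

Base: (n31, d=0).
Iteration 1: edges from {n31} -> (n24, d=1).
Iteration 2: edges from {n24} -> (n11, d=2).
Iteration 3: no outgoing edges from {n11}; recursion stops.
SUM(d) = 0 + 1 + 2 = 3.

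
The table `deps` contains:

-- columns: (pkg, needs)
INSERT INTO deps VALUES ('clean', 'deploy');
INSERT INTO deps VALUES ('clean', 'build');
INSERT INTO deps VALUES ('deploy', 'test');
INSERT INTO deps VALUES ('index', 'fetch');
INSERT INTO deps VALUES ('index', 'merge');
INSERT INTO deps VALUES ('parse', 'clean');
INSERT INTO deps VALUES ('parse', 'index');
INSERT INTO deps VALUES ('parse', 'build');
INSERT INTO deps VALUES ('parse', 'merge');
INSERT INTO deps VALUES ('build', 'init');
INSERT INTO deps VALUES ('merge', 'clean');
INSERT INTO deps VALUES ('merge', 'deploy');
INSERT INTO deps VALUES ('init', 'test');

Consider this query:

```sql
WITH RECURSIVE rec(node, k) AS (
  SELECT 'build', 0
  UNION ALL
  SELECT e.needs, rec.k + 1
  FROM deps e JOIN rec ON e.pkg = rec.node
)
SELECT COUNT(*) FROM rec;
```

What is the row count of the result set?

3

Base: (build, k=0).
Iteration 1: edges from {build} -> (init, k=1).
Iteration 2: edges from {init} -> (test, k=2).
Iteration 3: no outgoing edges from {test}; recursion stops.
Total rows emitted: 3.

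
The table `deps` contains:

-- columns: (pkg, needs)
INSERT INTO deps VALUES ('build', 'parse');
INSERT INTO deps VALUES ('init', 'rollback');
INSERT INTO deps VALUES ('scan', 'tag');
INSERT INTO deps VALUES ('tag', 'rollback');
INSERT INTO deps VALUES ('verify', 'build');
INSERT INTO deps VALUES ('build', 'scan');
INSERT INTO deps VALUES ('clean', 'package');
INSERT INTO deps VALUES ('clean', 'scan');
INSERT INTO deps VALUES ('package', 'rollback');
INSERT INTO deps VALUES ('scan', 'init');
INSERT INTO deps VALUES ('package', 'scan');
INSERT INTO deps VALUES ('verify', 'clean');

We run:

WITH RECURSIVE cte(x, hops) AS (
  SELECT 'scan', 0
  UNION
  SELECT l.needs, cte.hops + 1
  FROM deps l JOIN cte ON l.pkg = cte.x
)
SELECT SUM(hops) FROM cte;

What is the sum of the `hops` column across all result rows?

4

Base: (scan, hops=0).
Iteration 1: edges from {scan} -> (init, hops=1), (tag, hops=1).
Iteration 2: edges from {init,tag} -> (rollback, hops=2). [UNION drops 1 duplicate row(s)]
Iteration 3: no outgoing edges from {rollback}; recursion stops.
SUM(hops) = 0 + 1 + 1 + 2 = 4.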